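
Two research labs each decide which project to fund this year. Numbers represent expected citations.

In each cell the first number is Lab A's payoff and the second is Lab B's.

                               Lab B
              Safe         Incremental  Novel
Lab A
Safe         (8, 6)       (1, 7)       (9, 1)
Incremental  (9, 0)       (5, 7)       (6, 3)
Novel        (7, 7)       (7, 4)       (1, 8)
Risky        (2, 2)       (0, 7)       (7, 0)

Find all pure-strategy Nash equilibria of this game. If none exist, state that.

There is no pure-strategy Nash equilibrium.

For each strategy profile, look for a profitable unilateral deviation.
(Safe, Safe): Lab A can switch to Incremental (8 → 9). Not NE.
(Safe, Incremental): Lab A can switch to Incremental (1 → 5). Not NE.
(Safe, Novel): Lab B can switch to Safe (1 → 6). Not NE.
(Incremental, Safe): Lab B can switch to Incremental (0 → 7). Not NE.
(Incremental, Incremental): Lab A can switch to Novel (5 → 7). Not NE.
(Incremental, Novel): Lab A can switch to Safe (6 → 9). Not NE.
(Novel, Safe): Lab A can switch to Safe (7 → 8). Not NE.
(Novel, Incremental): Lab B can switch to Safe (4 → 7). Not NE.
(The remaining 4 profiles each have a profitable deviation by the same check.)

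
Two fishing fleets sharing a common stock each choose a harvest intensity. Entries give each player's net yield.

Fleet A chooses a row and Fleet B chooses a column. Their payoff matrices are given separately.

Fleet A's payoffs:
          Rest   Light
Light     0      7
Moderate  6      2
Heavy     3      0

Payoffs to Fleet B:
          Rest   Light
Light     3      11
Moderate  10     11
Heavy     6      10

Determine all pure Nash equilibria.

The unique pure-strategy Nash equilibrium is (Light, Light).

For each strategy profile, look for a profitable unilateral deviation.
(Light, Rest): Fleet A can switch to Moderate (0 → 6). Not NE.
(Light, Light): Fleet A gets 7, best alternative 2; Fleet B gets 11, best alternative 3. No profitable deviation — NE.
(Moderate, Rest): Fleet B can switch to Light (10 → 11). Not NE.
(Moderate, Light): Fleet A can switch to Light (2 → 7). Not NE.
(Heavy, Rest): Fleet A can switch to Moderate (3 → 6). Not NE.
(Heavy, Light): Fleet A can switch to Light (0 → 7). Not NE.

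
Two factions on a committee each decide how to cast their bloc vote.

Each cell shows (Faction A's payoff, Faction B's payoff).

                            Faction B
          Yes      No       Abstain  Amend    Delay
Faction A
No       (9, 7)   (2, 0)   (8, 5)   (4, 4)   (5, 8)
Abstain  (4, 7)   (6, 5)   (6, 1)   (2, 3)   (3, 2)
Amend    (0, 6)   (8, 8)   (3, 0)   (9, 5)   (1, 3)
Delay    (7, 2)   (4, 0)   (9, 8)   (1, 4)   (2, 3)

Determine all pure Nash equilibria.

Faction A against Yes: payoffs 9, 4, 0, 7 → best response No.
Faction A against No: payoffs 2, 6, 8, 4 → best response Amend.
Faction A against Abstain: payoffs 8, 6, 3, 9 → best response Delay.
Faction A against Amend: payoffs 4, 2, 9, 1 → best response Amend.
Faction A against Delay: payoffs 5, 3, 1, 2 → best response No.
Faction B against No: payoffs 7, 0, 5, 4, 8 → best response Delay.
Faction B against Abstain: payoffs 7, 5, 1, 3, 2 → best response Yes.
Faction B against Amend: payoffs 6, 8, 0, 5, 3 → best response No.
Faction B against Delay: payoffs 2, 0, 8, 4, 3 → best response Abstain.
Mutual best responses: (No, Delay); (Amend, No); (Delay, Abstain).

Pure-strategy Nash equilibria: (No, Delay) and (Amend, No) and (Delay, Abstain)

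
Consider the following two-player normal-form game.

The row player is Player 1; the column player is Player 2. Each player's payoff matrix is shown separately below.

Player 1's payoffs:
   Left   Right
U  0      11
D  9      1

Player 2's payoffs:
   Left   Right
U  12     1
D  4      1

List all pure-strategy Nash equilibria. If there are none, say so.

(D, Left)

Mark each player's best response to every combination of opponents' strategies; a profile where every player is best-responding is a pure Nash equilibrium.
Player 1 against Left: payoffs 0, 9 → best response D.
Player 1 against Right: payoffs 11, 1 → best response U.
Player 2 against U: payoffs 12, 1 → best response Left.
Player 2 against D: payoffs 4, 1 → best response Left.
Mutual best responses: (D, Left).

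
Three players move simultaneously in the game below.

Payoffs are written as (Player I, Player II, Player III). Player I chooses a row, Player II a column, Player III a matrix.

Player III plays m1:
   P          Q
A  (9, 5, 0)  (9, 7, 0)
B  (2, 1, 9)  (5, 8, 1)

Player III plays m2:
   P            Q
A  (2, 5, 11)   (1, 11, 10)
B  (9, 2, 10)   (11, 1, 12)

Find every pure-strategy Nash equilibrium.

For each player, find the best response to each opponent profile; mutual best responses are the pure NE.
Player I against (P, m1): payoffs 9, 2 → best response A.
Player I against (P, m2): payoffs 2, 9 → best response B.
Player I against (Q, m1): payoffs 9, 5 → best response A.
Player I against (Q, m2): payoffs 1, 11 → best response B.
Player II against (A, m1): payoffs 5, 7 → best response Q.
Player II against (A, m2): payoffs 5, 11 → best response Q.
Player II against (B, m1): payoffs 1, 8 → best response Q.
Player II against (B, m2): payoffs 2, 1 → best response P.
Player III against (A, P): payoffs 0, 11 → best response m2.
Player III against (A, Q): payoffs 0, 10 → best response m2.
Player III against (B, P): payoffs 9, 10 → best response m2.
Player III against (B, Q): payoffs 1, 12 → best response m2.
Mutual best responses: (B, P, m2).

(B, P, m2)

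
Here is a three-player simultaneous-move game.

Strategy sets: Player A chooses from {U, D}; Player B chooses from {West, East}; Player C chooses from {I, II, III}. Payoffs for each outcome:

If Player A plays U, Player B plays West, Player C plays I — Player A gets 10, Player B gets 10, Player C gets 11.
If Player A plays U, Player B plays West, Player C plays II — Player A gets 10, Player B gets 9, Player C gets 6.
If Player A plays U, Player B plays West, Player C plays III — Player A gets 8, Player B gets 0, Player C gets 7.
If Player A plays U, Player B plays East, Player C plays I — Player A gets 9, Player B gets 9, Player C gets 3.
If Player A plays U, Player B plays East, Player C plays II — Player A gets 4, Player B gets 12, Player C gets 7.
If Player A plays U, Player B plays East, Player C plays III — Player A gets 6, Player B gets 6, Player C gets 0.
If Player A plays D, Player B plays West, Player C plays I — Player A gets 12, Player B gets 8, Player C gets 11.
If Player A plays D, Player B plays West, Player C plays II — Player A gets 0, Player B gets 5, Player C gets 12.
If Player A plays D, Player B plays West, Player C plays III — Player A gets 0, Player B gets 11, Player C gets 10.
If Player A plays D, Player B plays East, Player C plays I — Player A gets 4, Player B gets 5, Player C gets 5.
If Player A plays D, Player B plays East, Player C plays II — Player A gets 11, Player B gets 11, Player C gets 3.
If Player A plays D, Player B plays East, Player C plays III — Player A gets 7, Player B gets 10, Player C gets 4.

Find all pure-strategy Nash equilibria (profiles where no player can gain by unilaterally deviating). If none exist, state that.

Player A against (West, I): payoffs 10, 12 → best response D.
Player A against (West, II): payoffs 10, 0 → best response U.
Player A against (West, III): payoffs 8, 0 → best response U.
Player A against (East, I): payoffs 9, 4 → best response U.
Player A against (East, II): payoffs 4, 11 → best response D.
Player A against (East, III): payoffs 6, 7 → best response D.
Player B against (U, I): payoffs 10, 9 → best response West.
Player B against (U, II): payoffs 9, 12 → best response East.
Player B against (U, III): payoffs 0, 6 → best response East.
Player B against (D, I): payoffs 8, 5 → best response West.
Player B against (D, II): payoffs 5, 11 → best response East.
Player B against (D, III): payoffs 11, 10 → best response West.
Player C against (U, West): payoffs 11, 6, 7 → best response I.
Player C against (U, East): payoffs 3, 7, 0 → best response II.
Player C against (D, West): payoffs 11, 12, 10 → best response II.
Player C against (D, East): payoffs 5, 3, 4 → best response I.
No profile is a mutual best response for all players.

No pure-strategy Nash equilibrium.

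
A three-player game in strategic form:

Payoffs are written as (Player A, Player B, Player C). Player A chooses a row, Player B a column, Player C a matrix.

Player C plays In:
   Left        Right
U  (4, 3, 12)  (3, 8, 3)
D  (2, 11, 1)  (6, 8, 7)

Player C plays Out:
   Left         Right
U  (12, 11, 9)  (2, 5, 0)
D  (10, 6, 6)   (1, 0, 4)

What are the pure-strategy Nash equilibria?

Check each profile: it is a Nash equilibrium iff no player can strictly gain by switching unilaterally.
(U, Left, In): Player B can switch to Right (3 → 8). Not NE.
(U, Left, Out): Player C can switch to In (9 → 12). Not NE.
(U, Right, In): Player A can switch to D (3 → 6). Not NE.
(U, Right, Out): Player B can switch to Left (5 → 11). Not NE.
(D, Left, In): Player A can switch to U (2 → 4). Not NE.
(D, Left, Out): Player A can switch to U (10 → 12). Not NE.
(D, Right, In): Player B can switch to Left (8 → 11). Not NE.
(D, Right, Out): Player A can switch to U (1 → 2). Not NE.

No pure-strategy Nash equilibrium.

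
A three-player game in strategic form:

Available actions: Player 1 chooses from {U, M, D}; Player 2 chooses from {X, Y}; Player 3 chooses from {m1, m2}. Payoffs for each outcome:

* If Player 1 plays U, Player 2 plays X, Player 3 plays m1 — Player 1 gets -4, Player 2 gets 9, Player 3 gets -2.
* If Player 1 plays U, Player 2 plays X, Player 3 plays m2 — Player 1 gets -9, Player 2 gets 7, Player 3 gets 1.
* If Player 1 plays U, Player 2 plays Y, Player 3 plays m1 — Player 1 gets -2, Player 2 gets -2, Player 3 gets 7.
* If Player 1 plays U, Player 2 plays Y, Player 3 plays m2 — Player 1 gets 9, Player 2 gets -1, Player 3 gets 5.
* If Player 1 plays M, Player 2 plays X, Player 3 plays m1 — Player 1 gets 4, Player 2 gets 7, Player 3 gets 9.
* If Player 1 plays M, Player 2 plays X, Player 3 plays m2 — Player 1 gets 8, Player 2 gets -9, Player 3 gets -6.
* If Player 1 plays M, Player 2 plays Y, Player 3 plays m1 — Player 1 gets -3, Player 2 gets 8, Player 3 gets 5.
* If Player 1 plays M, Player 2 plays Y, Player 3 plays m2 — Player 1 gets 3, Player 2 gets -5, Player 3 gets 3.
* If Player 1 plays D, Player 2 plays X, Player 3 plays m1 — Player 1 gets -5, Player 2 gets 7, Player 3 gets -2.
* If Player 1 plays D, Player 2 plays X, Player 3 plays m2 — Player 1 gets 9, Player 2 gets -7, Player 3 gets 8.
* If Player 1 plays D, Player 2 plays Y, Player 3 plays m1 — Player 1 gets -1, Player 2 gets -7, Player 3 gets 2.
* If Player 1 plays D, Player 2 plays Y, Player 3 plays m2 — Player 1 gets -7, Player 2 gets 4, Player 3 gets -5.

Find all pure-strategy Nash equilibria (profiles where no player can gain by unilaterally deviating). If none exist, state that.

There is no pure-strategy Nash equilibrium.

Player 1 against (X, m1): payoffs -4, 4, -5 → best response M.
Player 1 against (X, m2): payoffs -9, 8, 9 → best response D.
Player 1 against (Y, m1): payoffs -2, -3, -1 → best response D.
Player 1 against (Y, m2): payoffs 9, 3, -7 → best response U.
Player 2 against (U, m1): payoffs 9, -2 → best response X.
Player 2 against (U, m2): payoffs 7, -1 → best response X.
Player 2 against (M, m1): payoffs 7, 8 → best response Y.
Player 2 against (M, m2): payoffs -9, -5 → best response Y.
Player 2 against (D, m1): payoffs 7, -7 → best response X.
Player 2 against (D, m2): payoffs -7, 4 → best response Y.
Player 3 against (U, X): payoffs -2, 1 → best response m2.
Player 3 against (U, Y): payoffs 7, 5 → best response m1.
Player 3 against (M, X): payoffs 9, -6 → best response m1.
Player 3 against (M, Y): payoffs 5, 3 → best response m1.
Player 3 against (D, X): payoffs -2, 8 → best response m2.
Player 3 against (D, Y): payoffs 2, -5 → best response m1.
No profile is a mutual best response for all players.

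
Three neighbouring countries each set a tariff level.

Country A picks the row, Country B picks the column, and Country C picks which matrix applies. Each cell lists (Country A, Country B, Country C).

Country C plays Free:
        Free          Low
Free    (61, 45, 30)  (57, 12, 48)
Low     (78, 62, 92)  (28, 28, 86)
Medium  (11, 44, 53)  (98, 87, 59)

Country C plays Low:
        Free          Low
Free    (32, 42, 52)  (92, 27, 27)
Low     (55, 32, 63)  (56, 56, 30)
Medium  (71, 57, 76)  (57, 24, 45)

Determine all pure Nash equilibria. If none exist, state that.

Pure-strategy Nash equilibria: (Low, Free, Free) and (Medium, Free, Low) and (Medium, Low, Free)

For each player, find the best response to each opponent profile; mutual best responses are the pure NE.
Country A against (Free, Free): payoffs 61, 78, 11 → best response Low.
Country A against (Free, Low): payoffs 32, 55, 71 → best response Medium.
Country A against (Low, Free): payoffs 57, 28, 98 → best response Medium.
Country A against (Low, Low): payoffs 92, 56, 57 → best response Free.
Country B against (Free, Free): payoffs 45, 12 → best response Free.
Country B against (Free, Low): payoffs 42, 27 → best response Free.
Country B against (Low, Free): payoffs 62, 28 → best response Free.
Country B against (Low, Low): payoffs 32, 56 → best response Low.
Country B against (Medium, Free): payoffs 44, 87 → best response Low.
Country B against (Medium, Low): payoffs 57, 24 → best response Free.
Country C against (Free, Free): payoffs 30, 52 → best response Low.
Country C against (Free, Low): payoffs 48, 27 → best response Free.
Country C against (Low, Free): payoffs 92, 63 → best response Free.
Country C against (Low, Low): payoffs 86, 30 → best response Free.
Country C against (Medium, Free): payoffs 53, 76 → best response Low.
Country C against (Medium, Low): payoffs 59, 45 → best response Free.
Mutual best responses: (Low, Free, Free); (Medium, Free, Low); (Medium, Low, Free).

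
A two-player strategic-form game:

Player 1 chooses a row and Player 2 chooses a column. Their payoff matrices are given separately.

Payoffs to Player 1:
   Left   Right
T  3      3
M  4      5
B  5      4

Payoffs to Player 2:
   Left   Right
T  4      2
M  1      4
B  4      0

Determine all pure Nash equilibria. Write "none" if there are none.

For each strategy profile, look for a profitable unilateral deviation.
(T, Left): Player 1 can switch to M (3 → 4). Not NE.
(T, Right): Player 1 can switch to M (3 → 5). Not NE.
(M, Left): Player 1 can switch to B (4 → 5). Not NE.
(M, Right): Player 1 gets 5, best alternative 4; Player 2 gets 4, best alternative 1. No profitable deviation — NE.
(B, Left): Player 1 gets 5, best alternative 4; Player 2 gets 4, best alternative 0. No profitable deviation — NE.
(B, Right): Player 1 can switch to M (4 → 5). Not NE.

Pure-strategy Nash equilibria: (M, Right); (B, Left)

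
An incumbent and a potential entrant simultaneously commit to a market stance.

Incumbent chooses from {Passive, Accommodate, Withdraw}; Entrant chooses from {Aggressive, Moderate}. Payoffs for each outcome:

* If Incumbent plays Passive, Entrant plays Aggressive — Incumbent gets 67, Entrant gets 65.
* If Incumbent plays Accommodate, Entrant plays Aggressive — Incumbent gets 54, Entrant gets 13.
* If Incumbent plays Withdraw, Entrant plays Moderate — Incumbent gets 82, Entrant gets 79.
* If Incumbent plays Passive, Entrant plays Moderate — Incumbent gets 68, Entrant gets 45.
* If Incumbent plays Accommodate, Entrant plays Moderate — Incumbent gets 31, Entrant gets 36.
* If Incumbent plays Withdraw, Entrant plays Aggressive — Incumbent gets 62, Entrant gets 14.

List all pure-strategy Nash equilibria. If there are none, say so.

Pure-strategy Nash equilibria: (Passive, Aggressive); (Withdraw, Moderate)

For each player, find the best response to each opponent profile; mutual best responses are the pure NE.
Incumbent against Aggressive: payoffs 67, 54, 62 → best response Passive.
Incumbent against Moderate: payoffs 68, 31, 82 → best response Withdraw.
Entrant against Passive: payoffs 65, 45 → best response Aggressive.
Entrant against Accommodate: payoffs 13, 36 → best response Moderate.
Entrant against Withdraw: payoffs 14, 79 → best response Moderate.
Mutual best responses: (Passive, Aggressive); (Withdraw, Moderate).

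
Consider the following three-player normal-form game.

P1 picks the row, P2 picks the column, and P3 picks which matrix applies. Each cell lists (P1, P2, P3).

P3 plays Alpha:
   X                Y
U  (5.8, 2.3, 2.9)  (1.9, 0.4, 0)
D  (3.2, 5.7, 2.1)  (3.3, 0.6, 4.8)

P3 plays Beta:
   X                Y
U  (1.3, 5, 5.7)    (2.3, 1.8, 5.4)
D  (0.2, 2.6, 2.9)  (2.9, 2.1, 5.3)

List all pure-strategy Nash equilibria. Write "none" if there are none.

P1 against (X, Alpha): payoffs 5.8, 3.2 → best response U.
P1 against (X, Beta): payoffs 1.3, 0.2 → best response U.
P1 against (Y, Alpha): payoffs 1.9, 3.3 → best response D.
P1 against (Y, Beta): payoffs 2.3, 2.9 → best response D.
P2 against (U, Alpha): payoffs 2.3, 0.4 → best response X.
P2 against (U, Beta): payoffs 5, 1.8 → best response X.
P2 against (D, Alpha): payoffs 5.7, 0.6 → best response X.
P2 against (D, Beta): payoffs 2.6, 2.1 → best response X.
P3 against (U, X): payoffs 2.9, 5.7 → best response Beta.
P3 against (U, Y): payoffs 0, 5.4 → best response Beta.
P3 against (D, X): payoffs 2.1, 2.9 → best response Beta.
P3 against (D, Y): payoffs 4.8, 5.3 → best response Beta.
Mutual best responses: (U, X, Beta).

The unique pure-strategy Nash equilibrium is (U, X, Beta).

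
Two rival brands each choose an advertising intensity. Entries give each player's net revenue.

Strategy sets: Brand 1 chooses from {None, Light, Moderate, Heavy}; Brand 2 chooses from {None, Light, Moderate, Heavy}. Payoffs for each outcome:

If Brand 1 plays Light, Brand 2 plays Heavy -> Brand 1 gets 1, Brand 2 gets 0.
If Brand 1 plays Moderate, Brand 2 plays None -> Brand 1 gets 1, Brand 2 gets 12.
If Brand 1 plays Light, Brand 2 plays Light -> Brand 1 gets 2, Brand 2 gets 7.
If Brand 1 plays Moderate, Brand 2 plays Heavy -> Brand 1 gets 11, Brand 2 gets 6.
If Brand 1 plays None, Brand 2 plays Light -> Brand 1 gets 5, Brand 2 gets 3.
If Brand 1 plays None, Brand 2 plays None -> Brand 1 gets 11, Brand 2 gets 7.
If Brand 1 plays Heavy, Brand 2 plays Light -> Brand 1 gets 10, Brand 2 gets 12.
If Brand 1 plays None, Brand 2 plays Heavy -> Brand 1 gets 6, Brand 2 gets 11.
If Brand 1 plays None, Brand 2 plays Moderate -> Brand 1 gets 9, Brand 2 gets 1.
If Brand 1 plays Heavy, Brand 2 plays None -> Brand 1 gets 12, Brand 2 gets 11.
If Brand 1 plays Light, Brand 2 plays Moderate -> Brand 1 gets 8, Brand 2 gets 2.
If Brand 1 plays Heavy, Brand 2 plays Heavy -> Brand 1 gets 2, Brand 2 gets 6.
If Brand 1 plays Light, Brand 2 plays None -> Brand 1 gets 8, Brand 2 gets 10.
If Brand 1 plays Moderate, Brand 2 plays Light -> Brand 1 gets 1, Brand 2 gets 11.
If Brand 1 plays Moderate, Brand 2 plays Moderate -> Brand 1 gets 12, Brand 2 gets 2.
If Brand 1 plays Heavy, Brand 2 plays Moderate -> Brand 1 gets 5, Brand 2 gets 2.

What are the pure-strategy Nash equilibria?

Brand 1 against None: payoffs 11, 8, 1, 12 → best response Heavy.
Brand 1 against Light: payoffs 5, 2, 1, 10 → best response Heavy.
Brand 1 against Moderate: payoffs 9, 8, 12, 5 → best response Moderate.
Brand 1 against Heavy: payoffs 6, 1, 11, 2 → best response Moderate.
Brand 2 against None: payoffs 7, 3, 1, 11 → best response Heavy.
Brand 2 against Light: payoffs 10, 7, 2, 0 → best response None.
Brand 2 against Moderate: payoffs 12, 11, 2, 6 → best response None.
Brand 2 against Heavy: payoffs 11, 12, 2, 6 → best response Light.
Mutual best responses: (Heavy, Light).

(Heavy, Light)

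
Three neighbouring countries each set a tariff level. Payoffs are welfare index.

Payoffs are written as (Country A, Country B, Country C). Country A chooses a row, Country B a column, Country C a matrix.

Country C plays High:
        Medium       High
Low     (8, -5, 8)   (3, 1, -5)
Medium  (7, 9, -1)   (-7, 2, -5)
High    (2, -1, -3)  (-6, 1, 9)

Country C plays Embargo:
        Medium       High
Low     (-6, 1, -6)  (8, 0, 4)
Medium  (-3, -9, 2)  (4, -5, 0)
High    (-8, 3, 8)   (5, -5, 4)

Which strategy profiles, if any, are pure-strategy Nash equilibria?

(Low, Medium, High): Country B can switch to High (-5 → 1). Not NE.
(Low, Medium, Embargo): Country A can switch to Medium (-6 → -3). Not NE.
(Low, High, High): Country C can switch to Embargo (-5 → 4). Not NE.
(Low, High, Embargo): Country B can switch to Medium (0 → 1). Not NE.
(Medium, Medium, High): Country A can switch to Low (7 → 8). Not NE.
(Medium, Medium, Embargo): Country B can switch to High (-9 → -5). Not NE.
(Medium, High, High): Country A can switch to Low (-7 → 3). Not NE.
(Medium, High, Embargo): Country A can switch to Low (4 → 8). Not NE.
(The remaining 4 profiles each have a profitable deviation by the same check.)

none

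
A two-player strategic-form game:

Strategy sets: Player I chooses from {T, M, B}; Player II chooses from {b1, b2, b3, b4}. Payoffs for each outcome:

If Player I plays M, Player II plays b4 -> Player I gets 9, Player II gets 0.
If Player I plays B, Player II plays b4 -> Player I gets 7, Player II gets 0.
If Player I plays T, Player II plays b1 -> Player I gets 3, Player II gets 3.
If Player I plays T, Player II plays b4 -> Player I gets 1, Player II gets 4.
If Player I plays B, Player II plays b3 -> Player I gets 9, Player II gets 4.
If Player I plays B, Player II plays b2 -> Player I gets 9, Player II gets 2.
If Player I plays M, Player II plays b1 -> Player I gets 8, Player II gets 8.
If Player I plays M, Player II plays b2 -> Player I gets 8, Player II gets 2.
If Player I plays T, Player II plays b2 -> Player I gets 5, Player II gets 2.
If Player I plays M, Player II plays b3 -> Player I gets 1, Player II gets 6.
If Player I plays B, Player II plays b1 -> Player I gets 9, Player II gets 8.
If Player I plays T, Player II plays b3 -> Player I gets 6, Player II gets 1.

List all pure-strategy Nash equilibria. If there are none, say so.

The unique pure-strategy Nash equilibrium is (B, b1).

Player I against b1: payoffs 3, 8, 9 → best response B.
Player I against b2: payoffs 5, 8, 9 → best response B.
Player I against b3: payoffs 6, 1, 9 → best response B.
Player I against b4: payoffs 1, 9, 7 → best response M.
Player II against T: payoffs 3, 2, 1, 4 → best response b4.
Player II against M: payoffs 8, 2, 6, 0 → best response b1.
Player II against B: payoffs 8, 2, 4, 0 → best response b1.
Mutual best responses: (B, b1).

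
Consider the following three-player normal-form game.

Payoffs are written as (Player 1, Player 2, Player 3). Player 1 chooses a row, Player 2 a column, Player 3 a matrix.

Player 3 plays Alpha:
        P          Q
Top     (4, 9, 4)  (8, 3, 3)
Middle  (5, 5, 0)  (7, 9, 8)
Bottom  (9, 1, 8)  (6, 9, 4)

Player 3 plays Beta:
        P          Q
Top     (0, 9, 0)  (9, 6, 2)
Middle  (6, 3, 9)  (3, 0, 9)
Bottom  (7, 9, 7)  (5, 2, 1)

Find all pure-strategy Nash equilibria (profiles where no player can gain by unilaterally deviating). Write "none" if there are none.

There is no pure-strategy Nash equilibrium.

Player 1 against (P, Alpha): payoffs 4, 5, 9 → best response Bottom.
Player 1 against (P, Beta): payoffs 0, 6, 7 → best response Bottom.
Player 1 against (Q, Alpha): payoffs 8, 7, 6 → best response Top.
Player 1 against (Q, Beta): payoffs 9, 3, 5 → best response Top.
Player 2 against (Top, Alpha): payoffs 9, 3 → best response P.
Player 2 against (Top, Beta): payoffs 9, 6 → best response P.
Player 2 against (Middle, Alpha): payoffs 5, 9 → best response Q.
Player 2 against (Middle, Beta): payoffs 3, 0 → best response P.
Player 2 against (Bottom, Alpha): payoffs 1, 9 → best response Q.
Player 2 against (Bottom, Beta): payoffs 9, 2 → best response P.
Player 3 against (Top, P): payoffs 4, 0 → best response Alpha.
Player 3 against (Top, Q): payoffs 3, 2 → best response Alpha.
Player 3 against (Middle, P): payoffs 0, 9 → best response Beta.
Player 3 against (Middle, Q): payoffs 8, 9 → best response Beta.
Player 3 against (Bottom, P): payoffs 8, 7 → best response Alpha.
Player 3 against (Bottom, Q): payoffs 4, 1 → best response Alpha.
No profile is a mutual best response for all players.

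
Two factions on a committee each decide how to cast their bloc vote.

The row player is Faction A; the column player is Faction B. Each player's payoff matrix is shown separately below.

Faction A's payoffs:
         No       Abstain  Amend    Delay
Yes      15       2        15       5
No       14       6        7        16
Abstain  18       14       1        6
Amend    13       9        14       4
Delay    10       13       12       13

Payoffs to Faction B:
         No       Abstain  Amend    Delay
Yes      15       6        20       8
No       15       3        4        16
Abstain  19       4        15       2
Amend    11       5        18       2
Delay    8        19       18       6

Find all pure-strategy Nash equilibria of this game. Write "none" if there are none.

The pure Nash equilibria are (Yes, Amend), (No, Delay), (Abstain, No).

(Yes, No): Faction A can switch to Abstain (15 → 18). Not NE.
(Yes, Abstain): Faction A can switch to No (2 → 6). Not NE.
(Yes, Amend): Faction A gets 15, best alternative 14; Faction B gets 20, best alternative 15. No profitable deviation — NE.
(Yes, Delay): Faction A can switch to No (5 → 16). Not NE.
(No, No): Faction A can switch to Yes (14 → 15). Not NE.
(No, Abstain): Faction A can switch to Abstain (6 → 14). Not NE.
(No, Amend): Faction A can switch to Yes (7 → 15). Not NE.
(No, Delay): Faction A gets 16, best alternative 13; Faction B gets 16, best alternative 15. No profitable deviation — NE.
(Abstain, No): Faction A gets 18, best alternative 15; Faction B gets 19, best alternative 15. No profitable deviation — NE.
(Abstain, Abstain): Faction B can switch to No (4 → 19). Not NE.
(Abstain, Amend): Faction A can switch to Yes (1 → 15). Not NE.
(Abstain, Delay): Faction A can switch to No (6 → 16). Not NE.
(Amend, No): Faction A can switch to Yes (13 → 15). Not NE.
(Amend, Abstain): Faction A can switch to Abstain (9 → 14). Not NE.
(Amend, Amend): Faction A can switch to Yes (14 → 15). Not NE.
(The remaining 5 profiles each have a profitable deviation by the same check.)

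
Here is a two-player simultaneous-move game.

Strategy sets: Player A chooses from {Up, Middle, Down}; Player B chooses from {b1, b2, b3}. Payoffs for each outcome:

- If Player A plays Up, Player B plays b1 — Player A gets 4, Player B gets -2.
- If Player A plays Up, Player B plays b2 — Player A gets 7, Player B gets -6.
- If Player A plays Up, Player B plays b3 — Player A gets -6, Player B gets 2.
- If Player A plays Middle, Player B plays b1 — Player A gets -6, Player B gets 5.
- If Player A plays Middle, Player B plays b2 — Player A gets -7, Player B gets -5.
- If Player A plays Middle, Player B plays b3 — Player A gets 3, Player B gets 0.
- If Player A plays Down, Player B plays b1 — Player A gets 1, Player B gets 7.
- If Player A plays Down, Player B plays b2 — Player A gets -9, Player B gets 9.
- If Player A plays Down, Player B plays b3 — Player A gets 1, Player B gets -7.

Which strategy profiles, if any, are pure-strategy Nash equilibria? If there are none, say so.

none

(Up, b1): Player B can switch to b3 (-2 → 2). Not NE.
(Up, b2): Player B can switch to b1 (-6 → -2). Not NE.
(Up, b3): Player A can switch to Middle (-6 → 3). Not NE.
(Middle, b1): Player A can switch to Up (-6 → 4). Not NE.
(Middle, b2): Player A can switch to Up (-7 → 7). Not NE.
(Middle, b3): Player B can switch to b1 (0 → 5). Not NE.
(Down, b1): Player A can switch to Up (1 → 4). Not NE.
(Down, b2): Player A can switch to Up (-9 → 7). Not NE.
(The remaining 1 profile has a profitable deviation by the same check.)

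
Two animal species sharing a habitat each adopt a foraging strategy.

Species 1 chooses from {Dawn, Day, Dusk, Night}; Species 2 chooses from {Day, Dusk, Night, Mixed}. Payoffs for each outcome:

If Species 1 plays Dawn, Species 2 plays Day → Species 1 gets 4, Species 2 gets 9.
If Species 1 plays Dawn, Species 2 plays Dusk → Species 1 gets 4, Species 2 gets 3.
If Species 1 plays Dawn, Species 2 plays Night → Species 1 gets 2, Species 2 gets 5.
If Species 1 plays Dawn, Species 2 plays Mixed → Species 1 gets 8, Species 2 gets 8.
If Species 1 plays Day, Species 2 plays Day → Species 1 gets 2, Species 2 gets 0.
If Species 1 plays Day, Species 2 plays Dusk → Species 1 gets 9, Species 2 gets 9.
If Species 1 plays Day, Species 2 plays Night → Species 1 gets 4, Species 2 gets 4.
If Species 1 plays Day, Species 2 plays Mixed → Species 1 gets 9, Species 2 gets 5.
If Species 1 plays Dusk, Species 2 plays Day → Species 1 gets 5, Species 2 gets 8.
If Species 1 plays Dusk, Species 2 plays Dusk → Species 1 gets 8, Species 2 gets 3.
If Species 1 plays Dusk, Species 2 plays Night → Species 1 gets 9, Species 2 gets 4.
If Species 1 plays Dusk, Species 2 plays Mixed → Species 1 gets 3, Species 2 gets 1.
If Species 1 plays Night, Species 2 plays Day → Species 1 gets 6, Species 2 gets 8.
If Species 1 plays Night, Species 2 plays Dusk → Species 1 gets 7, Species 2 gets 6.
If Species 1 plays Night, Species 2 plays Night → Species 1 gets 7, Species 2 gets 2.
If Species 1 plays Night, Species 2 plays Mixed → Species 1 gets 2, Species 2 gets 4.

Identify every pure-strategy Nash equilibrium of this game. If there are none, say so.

(Day, Dusk) and (Night, Day)

Species 1 against Day: payoffs 4, 2, 5, 6 → best response Night.
Species 1 against Dusk: payoffs 4, 9, 8, 7 → best response Day.
Species 1 against Night: payoffs 2, 4, 9, 7 → best response Dusk.
Species 1 against Mixed: payoffs 8, 9, 3, 2 → best response Day.
Species 2 against Dawn: payoffs 9, 3, 5, 8 → best response Day.
Species 2 against Day: payoffs 0, 9, 4, 5 → best response Dusk.
Species 2 against Dusk: payoffs 8, 3, 4, 1 → best response Day.
Species 2 against Night: payoffs 8, 6, 2, 4 → best response Day.
Mutual best responses: (Day, Dusk); (Night, Day).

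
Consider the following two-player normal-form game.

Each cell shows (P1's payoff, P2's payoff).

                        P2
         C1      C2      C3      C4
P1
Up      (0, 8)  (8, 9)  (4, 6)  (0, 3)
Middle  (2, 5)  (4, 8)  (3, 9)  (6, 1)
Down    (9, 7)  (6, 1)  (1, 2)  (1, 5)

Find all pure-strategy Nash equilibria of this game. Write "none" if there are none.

Check each profile: it is a Nash equilibrium iff no player can strictly gain by switching unilaterally.
(Up, C1): P1 can switch to Middle (0 → 2). Not NE.
(Up, C2): P1 gets 8, best alternative 6; P2 gets 9, best alternative 8. No profitable deviation — NE.
(Up, C3): P2 can switch to C1 (6 → 8). Not NE.
(Up, C4): P1 can switch to Middle (0 → 6). Not NE.
(Middle, C1): P1 can switch to Down (2 → 9). Not NE.
(Middle, C2): P1 can switch to Up (4 → 8). Not NE.
(Middle, C3): P1 can switch to Up (3 → 4). Not NE.
(Down, C1): P1 gets 9, best alternative 2; P2 gets 7, best alternative 5. No profitable deviation — NE.
(The remaining 4 profiles each have a profitable deviation by the same check.)

Pure-strategy Nash equilibria: (Up, C2), (Down, C1)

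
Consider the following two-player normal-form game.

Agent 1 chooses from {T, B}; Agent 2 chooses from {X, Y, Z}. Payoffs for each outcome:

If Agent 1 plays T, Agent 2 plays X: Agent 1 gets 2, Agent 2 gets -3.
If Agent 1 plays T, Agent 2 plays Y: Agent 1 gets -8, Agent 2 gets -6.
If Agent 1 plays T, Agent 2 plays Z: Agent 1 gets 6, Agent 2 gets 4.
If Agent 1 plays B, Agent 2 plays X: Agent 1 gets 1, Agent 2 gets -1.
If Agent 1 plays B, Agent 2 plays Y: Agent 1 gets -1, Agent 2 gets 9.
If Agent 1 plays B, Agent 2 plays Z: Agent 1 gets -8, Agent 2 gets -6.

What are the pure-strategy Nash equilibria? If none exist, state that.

Agent 1 against X: payoffs 2, 1 → best response T.
Agent 1 against Y: payoffs -8, -1 → best response B.
Agent 1 against Z: payoffs 6, -8 → best response T.
Agent 2 against T: payoffs -3, -6, 4 → best response Z.
Agent 2 against B: payoffs -1, 9, -6 → best response Y.
Mutual best responses: (T, Z); (B, Y).

Pure-strategy Nash equilibria: (T, Z) and (B, Y)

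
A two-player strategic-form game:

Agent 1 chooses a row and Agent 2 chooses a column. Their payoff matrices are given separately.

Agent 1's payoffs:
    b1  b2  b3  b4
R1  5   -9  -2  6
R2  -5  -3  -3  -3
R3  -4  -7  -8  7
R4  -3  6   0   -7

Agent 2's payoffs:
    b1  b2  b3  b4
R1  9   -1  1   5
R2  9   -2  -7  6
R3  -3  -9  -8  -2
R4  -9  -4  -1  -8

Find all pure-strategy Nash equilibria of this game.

For each strategy profile, look for a profitable unilateral deviation.
(R1, b1): Agent 1 gets 5, best alternative -3; Agent 2 gets 9, best alternative 5. No profitable deviation — NE.
(R1, b2): Agent 1 can switch to R2 (-9 → -3). Not NE.
(R1, b3): Agent 1 can switch to R4 (-2 → 0). Not NE.
(R1, b4): Agent 1 can switch to R3 (6 → 7). Not NE.
(R2, b1): Agent 1 can switch to R1 (-5 → 5). Not NE.
(R2, b2): Agent 1 can switch to R4 (-3 → 6). Not NE.
(R2, b3): Agent 1 can switch to R1 (-3 → -2). Not NE.
(R3, b4): Agent 1 gets 7, best alternative 6; Agent 2 gets -2, best alternative -3. No profitable deviation — NE.
(R4, b3): Agent 1 gets 0, best alternative -2; Agent 2 gets -1, best alternative -4. No profitable deviation — NE.
(The remaining 7 profiles each have a profitable deviation by the same check.)

(R1, b1); (R3, b4); (R4, b3)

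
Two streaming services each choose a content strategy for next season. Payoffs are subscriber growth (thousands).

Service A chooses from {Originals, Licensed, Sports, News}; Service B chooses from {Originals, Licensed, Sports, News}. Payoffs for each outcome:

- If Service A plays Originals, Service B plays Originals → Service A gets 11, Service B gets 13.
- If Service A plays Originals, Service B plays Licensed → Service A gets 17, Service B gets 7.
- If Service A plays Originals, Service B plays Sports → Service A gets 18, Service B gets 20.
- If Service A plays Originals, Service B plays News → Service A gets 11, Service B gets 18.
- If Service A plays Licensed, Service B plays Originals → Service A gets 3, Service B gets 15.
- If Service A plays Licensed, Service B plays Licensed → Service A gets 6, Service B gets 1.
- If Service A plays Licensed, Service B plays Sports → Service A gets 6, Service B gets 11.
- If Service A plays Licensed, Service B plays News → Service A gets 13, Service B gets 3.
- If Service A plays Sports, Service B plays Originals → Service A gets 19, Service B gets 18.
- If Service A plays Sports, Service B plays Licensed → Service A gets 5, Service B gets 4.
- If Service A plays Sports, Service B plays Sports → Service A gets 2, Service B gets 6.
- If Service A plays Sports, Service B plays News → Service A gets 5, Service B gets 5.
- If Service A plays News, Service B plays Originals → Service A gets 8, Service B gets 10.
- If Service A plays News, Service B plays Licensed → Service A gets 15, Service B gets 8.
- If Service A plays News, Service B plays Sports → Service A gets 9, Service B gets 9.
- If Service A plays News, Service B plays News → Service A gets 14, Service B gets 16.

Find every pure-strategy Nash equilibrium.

Mark each player's best response to every combination of opponents' strategies; a profile where every player is best-responding is a pure Nash equilibrium.
Service A against Originals: payoffs 11, 3, 19, 8 → best response Sports.
Service A against Licensed: payoffs 17, 6, 5, 15 → best response Originals.
Service A against Sports: payoffs 18, 6, 2, 9 → best response Originals.
Service A against News: payoffs 11, 13, 5, 14 → best response News.
Service B against Originals: payoffs 13, 7, 20, 18 → best response Sports.
Service B against Licensed: payoffs 15, 1, 11, 3 → best response Originals.
Service B against Sports: payoffs 18, 4, 6, 5 → best response Originals.
Service B against News: payoffs 10, 8, 9, 16 → best response News.
Mutual best responses: (Originals, Sports); (Sports, Originals); (News, News).

(Originals, Sports), (Sports, Originals), (News, News)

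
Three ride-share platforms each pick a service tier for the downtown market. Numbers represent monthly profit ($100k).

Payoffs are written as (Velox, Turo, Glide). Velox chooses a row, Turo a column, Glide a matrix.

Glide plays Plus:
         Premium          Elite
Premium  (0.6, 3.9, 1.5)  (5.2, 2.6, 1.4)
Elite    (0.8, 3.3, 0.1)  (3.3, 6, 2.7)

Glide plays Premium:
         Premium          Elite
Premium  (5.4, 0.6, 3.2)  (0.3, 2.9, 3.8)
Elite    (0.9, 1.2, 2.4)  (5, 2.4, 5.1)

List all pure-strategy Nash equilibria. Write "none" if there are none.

(Elite, Elite, Premium)

(Premium, Premium, Plus): Velox can switch to Elite (0.6 → 0.8). Not NE.
(Premium, Premium, Premium): Turo can switch to Elite (0.6 → 2.9). Not NE.
(Premium, Elite, Plus): Turo can switch to Premium (2.6 → 3.9). Not NE.
(Premium, Elite, Premium): Velox can switch to Elite (0.3 → 5). Not NE.
(Elite, Premium, Plus): Turo can switch to Elite (3.3 → 6). Not NE.
(Elite, Premium, Premium): Velox can switch to Premium (0.9 → 5.4). Not NE.
(Elite, Elite, Plus): Velox can switch to Premium (3.3 → 5.2). Not NE.
(Elite, Elite, Premium): Velox gets 5, best alternative 0.3; Turo gets 2.4, best alternative 1.2; Glide gets 5.1, best alternative 2.7. No profitable deviation — NE.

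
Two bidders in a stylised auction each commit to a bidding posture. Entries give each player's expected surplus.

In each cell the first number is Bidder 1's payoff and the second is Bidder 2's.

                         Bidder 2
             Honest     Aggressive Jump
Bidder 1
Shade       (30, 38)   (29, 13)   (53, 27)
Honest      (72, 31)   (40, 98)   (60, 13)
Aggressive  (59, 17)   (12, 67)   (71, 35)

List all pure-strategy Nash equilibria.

Check each profile: it is a Nash equilibrium iff no player can strictly gain by switching unilaterally.
(Shade, Honest): Bidder 1 can switch to Honest (30 → 72). Not NE.
(Shade, Aggressive): Bidder 1 can switch to Honest (29 → 40). Not NE.
(Shade, Jump): Bidder 1 can switch to Honest (53 → 60). Not NE.
(Honest, Honest): Bidder 2 can switch to Aggressive (31 → 98). Not NE.
(Honest, Aggressive): Bidder 1 gets 40, best alternative 29; Bidder 2 gets 98, best alternative 31. No profitable deviation — NE.
(Honest, Jump): Bidder 1 can switch to Aggressive (60 → 71). Not NE.
(Aggressive, Honest): Bidder 1 can switch to Honest (59 → 72). Not NE.
(Aggressive, Aggressive): Bidder 1 can switch to Shade (12 → 29). Not NE.
(Aggressive, Jump): Bidder 2 can switch to Aggressive (35 → 67). Not NE.

(Honest, Aggressive)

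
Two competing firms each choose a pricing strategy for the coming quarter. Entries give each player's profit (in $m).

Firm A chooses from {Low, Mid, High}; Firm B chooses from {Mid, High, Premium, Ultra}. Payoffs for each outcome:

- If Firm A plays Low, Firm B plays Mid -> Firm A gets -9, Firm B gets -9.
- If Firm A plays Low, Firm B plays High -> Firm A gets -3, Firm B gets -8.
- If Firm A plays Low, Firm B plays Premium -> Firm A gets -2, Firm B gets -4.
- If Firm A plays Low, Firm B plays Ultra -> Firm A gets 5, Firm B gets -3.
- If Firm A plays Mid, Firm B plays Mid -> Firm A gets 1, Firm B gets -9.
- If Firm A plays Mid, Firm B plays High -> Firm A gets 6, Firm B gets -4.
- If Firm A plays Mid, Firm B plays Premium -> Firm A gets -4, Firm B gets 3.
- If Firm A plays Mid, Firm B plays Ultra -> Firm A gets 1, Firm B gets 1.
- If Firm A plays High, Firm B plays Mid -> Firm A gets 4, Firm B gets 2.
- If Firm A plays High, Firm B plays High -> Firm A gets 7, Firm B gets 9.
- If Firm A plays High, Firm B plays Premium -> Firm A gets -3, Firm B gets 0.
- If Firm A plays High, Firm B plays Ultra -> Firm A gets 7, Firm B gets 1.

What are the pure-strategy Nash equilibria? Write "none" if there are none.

Pure NE: (High, High)

(Low, Mid): Firm A can switch to Mid (-9 → 1). Not NE.
(Low, High): Firm A can switch to Mid (-3 → 6). Not NE.
(Low, Premium): Firm B can switch to Ultra (-4 → -3). Not NE.
(Low, Ultra): Firm A can switch to High (5 → 7). Not NE.
(Mid, Mid): Firm A can switch to High (1 → 4). Not NE.
(Mid, High): Firm A can switch to High (6 → 7). Not NE.
(Mid, Premium): Firm A can switch to Low (-4 → -2). Not NE.
(Mid, Ultra): Firm A can switch to Low (1 → 5). Not NE.
(High, Mid): Firm B can switch to High (2 → 9). Not NE.
(High, High): Firm A gets 7, best alternative 6; Firm B gets 9, best alternative 2. No profitable deviation — NE.
(High, Premium): Firm A can switch to Low (-3 → -2). Not NE.
(High, Ultra): Firm B can switch to Mid (1 → 2). Not NE.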